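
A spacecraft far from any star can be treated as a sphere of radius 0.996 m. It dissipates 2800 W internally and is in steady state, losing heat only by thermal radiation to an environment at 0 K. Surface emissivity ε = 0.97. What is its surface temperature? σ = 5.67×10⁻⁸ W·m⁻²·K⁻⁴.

T ≈ 253 K

Steady state: internal power = radiated power, P = εσA T⁴.
Radiating area A = 4πr² = 12.47 m².
T⁴ = P/(εσA) = 2800/(0.97·5.67×10⁻⁸·12.47) = 4.084×10⁹ K⁴.
T = (4.084×10⁹)^(1/4).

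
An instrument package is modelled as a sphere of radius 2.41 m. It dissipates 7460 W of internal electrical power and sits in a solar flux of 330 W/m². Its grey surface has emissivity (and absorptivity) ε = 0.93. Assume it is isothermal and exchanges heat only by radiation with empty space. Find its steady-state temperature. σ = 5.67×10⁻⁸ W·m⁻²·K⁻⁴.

T ≈ 241 K

At steady state, absorbed solar power + internal power = radiated power.
Absorbed: α·S·A_cross = 0.93·330·18.25 = 5600 W (cross-section πr²).
Total input = 5600 + 7460 = 13060 W.
Radiated: εσ·A_surf·T⁴ with A_surf = 4πr² = 72.99 m².
T⁴ = 13060/(0.93·5.67×10⁻⁸·72.99) = 3.393×10⁹ K⁴.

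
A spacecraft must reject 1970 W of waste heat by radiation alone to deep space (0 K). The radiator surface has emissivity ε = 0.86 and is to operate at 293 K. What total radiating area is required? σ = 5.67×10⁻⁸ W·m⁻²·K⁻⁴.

P = εσA T⁴ ⇒ A = P/(εσT⁴).
T⁴ = 7.370×10⁹ K⁴.
A = 1970/(0.86 × 5.67×10⁻⁸ × 7.370×10⁹).

A ≈ 5.48 m²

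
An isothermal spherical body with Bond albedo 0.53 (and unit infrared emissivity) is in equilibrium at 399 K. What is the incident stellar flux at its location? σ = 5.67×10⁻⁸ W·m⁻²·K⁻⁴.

(1−a)S·πr² = σ·4πr²·T⁴ ⇒ S = 4σT⁴/(1−a).
S = 4·5.67×10⁻⁸·2.534×10¹⁰/0.470.

S ≈ 12200 W/m²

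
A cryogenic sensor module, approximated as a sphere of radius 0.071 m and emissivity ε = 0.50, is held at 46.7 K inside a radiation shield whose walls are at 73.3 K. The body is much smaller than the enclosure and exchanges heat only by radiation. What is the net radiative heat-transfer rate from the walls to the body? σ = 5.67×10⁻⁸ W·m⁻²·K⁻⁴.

For a small grey body in a large enclosure: P_net = εσA(T_body⁴ − T_wall⁴).
A = 4πr² = 0.06335 m²; T_body⁴ − T_wall⁴ = 4.756×10⁶ − 2.887×10⁷ = -2.411×10⁷ K⁴.
|P_net| = 0.50·5.67×10⁻⁸·0.06335·2.411×10⁷.

P_net ≈ 0.0433 W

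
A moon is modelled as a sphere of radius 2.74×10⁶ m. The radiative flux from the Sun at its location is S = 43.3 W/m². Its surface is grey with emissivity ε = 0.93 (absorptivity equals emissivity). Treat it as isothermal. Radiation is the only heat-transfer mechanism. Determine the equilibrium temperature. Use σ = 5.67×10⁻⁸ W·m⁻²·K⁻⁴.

At equilibrium, absorbed power = emitted power.
Absorbing cross-section = πr² = 2.359×10¹³ m²; emitting surface = 4πr² = 9.434×10¹³ m² (ratio 4).
εS·A_cross = εσ·A_surf·T⁴  ⇒  T⁴ = S/(4σ)   (ε cancels).
T⁴ = 43.3/(4·5.67×10⁻⁸) = 1.909×10⁸ K⁴.
T = (1.909×10⁸)^(1/4).

T ≈ 118 K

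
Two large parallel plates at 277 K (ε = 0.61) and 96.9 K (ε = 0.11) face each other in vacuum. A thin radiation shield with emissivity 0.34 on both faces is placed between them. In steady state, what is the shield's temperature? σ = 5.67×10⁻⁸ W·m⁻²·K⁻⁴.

In steady state the net flux on the hot side equals that on the cold side.
σ(T₁⁴−T_s⁴)/D₁ = σ(T_s⁴−T₂⁴)/D₂, with D₁ = 1/ε₁+1/ε_s−1 = 3.581, D₂ = 1/ε_s+1/ε₂−1 = 11.03.
Solve for T_s⁴: T_s⁴ = (D₂·T₁⁴ + D₁·T₂⁴)/(D₁+D₂) = 4.466×10⁹ K⁴.

T_s ≈ 259 K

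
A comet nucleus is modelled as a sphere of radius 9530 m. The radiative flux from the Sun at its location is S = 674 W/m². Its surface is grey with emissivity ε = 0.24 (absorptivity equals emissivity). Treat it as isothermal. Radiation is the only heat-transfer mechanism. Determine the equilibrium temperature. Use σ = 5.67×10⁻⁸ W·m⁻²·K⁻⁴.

At equilibrium, absorbed power = emitted power.
Absorbing cross-section = πr² = 2.853×10⁸ m²; emitting surface = 4πr² = 1.141×10⁹ m² (ratio 4).
εS·A_cross = εσ·A_surf·T⁴  ⇒  T⁴ = S/(4σ)   (ε cancels).
T⁴ = 674/(4·5.67×10⁻⁸) = 2.972×10⁹ K⁴.
T = (2.972×10⁹)^(1/4).

T ≈ 233 K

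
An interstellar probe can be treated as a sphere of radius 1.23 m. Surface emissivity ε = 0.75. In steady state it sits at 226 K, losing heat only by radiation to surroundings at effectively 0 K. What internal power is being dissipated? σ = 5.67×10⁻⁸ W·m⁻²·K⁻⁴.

P ≈ 2110 W

Steady state: P = εσA T⁴.
A = 4πr² = 19.01 m²; T⁴ = (226)⁴ = 2.609×10⁹ K⁴.
P = 0.75 × 5.67×10⁻⁸ × 19.01 × 2.609×10⁹.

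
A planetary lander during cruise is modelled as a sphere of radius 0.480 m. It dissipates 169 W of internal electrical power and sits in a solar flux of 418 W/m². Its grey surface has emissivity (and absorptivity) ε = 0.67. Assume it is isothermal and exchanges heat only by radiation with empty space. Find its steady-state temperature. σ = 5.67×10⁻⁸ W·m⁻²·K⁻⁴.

At steady state, absorbed solar power + internal power = radiated power.
Absorbed: α·S·A_cross = 0.67·418·0.7238 = 202.7 W (cross-section πr²).
Total input = 202.7 + 169 = 371.7 W.
Radiated: εσ·A_surf·T⁴ with A_surf = 4πr² = 2.895 m².
T⁴ = 371.7/(0.67·5.67×10⁻⁸·2.895) = 3.380×10⁹ K⁴.

T ≈ 241 K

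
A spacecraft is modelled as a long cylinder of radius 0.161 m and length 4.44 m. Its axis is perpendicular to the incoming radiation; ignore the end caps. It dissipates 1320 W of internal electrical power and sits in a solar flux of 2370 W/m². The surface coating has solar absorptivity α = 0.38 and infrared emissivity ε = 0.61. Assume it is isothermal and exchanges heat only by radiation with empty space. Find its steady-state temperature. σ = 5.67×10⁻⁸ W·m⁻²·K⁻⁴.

At steady state, absorbed solar power + internal power = radiated power.
Absorbed: α·S·A_cross = 0.38·2370·1.430 = 1288 W (cross-section 2rL).
Total input = 1288 + 1320 = 2608 W.
Radiated: εσ·A_surf·T⁴ with A_surf = 2πrL = 4.491 m².
T⁴ = 2608/(0.61·5.67×10⁻⁸·4.491) = 1.679×10¹⁰ K⁴.

T ≈ 360 K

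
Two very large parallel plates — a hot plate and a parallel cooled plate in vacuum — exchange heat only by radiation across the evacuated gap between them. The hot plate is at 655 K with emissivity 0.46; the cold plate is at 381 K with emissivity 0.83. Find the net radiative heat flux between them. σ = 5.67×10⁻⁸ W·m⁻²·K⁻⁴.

q ≈ 3890 W/m²

For two infinite grey parallel plates, q = σ(T₁⁴ − T₂⁴)/(1/ε₁ + 1/ε₂ − 1).
T₁⁴ − T₂⁴ = 1.841×10¹¹ − 2.107×10¹⁰ = 1.630×10¹¹ K⁴.
1/ε₁ + 1/ε₂ − 1 = 2.174 + 1.205 − 1 = 2.379.
q = 5.67×10⁻⁸ × 1.630×10¹¹ / 2.379.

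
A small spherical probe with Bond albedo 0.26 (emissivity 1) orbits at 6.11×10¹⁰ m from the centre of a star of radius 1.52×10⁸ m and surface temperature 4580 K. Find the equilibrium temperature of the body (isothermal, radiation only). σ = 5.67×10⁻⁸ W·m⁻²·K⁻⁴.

The star's surface emits σT_*⁴; at distance d the flux is S = σT_*⁴(R_*/d)².
S = 5.67×10⁻⁸·(4580)⁴·(1.52×10⁸/6.11×10¹⁰)² = 154.4 W/m².
For an isothermal sphere T⁴ = (1−a)S/(4σ) = 5.038×10⁸ K⁴.

T ≈ 150 K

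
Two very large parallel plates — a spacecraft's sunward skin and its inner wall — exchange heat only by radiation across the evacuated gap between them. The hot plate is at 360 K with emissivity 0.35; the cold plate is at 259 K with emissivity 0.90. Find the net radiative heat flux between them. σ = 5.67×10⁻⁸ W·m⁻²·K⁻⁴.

q ≈ 235 W/m²

For two infinite grey parallel plates, q = σ(T₁⁴ − T₂⁴)/(1/ε₁ + 1/ε₂ − 1).
T₁⁴ − T₂⁴ = 1.680×10¹⁰ − 4.500×10⁹ = 1.230×10¹⁰ K⁴.
1/ε₁ + 1/ε₂ − 1 = 2.857 + 1.111 − 1 = 2.968.
q = 5.67×10⁻⁸ × 1.230×10¹⁰ / 2.968.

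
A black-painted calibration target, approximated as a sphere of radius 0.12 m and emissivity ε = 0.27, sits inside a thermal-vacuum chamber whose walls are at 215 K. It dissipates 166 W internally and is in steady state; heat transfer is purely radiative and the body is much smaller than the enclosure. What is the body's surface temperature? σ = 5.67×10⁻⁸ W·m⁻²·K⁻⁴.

T ≈ 499 K

For a small grey body in a large enclosure, net radiated power = εσA(T⁴ − T_w⁴).
Steady state: P = εσA(T⁴ − T_w⁴) with A = 4πr² = 0.1810 m².
T⁴ = P/(εσA) + T_w⁴ = 166/(0.27·5.67×10⁻⁸·0.1810) + (215)⁴
    = 5.992×10¹⁰ + 2.137×10⁹ = 6.206×10¹⁰ K⁴.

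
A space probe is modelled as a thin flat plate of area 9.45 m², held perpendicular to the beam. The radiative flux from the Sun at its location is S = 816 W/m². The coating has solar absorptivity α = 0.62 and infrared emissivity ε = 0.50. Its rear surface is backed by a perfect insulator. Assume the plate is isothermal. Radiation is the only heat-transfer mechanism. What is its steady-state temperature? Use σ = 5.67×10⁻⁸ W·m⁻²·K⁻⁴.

At equilibrium, absorbed power = emitted power.
Absorbing cross-section = A = 9.450 m²; emitting surface = A = 9.450 m² (ratio 1).
αS·A_cross = εσ·A_surf·T⁴  ⇒  T⁴ = αS/(ε·1σ).
T⁴ = 0.620·816/(0.50·1·5.67×10⁻⁸) = 1.785×10¹⁰ K⁴.
T = (1.785×10¹⁰)^(1/4).

T ≈ 365 K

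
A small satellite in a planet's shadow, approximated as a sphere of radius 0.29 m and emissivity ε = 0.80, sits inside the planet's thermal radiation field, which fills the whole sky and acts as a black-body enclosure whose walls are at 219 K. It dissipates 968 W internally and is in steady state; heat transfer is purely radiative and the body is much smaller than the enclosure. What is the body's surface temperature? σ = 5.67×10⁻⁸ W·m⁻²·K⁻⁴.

T ≈ 387 K

For a small grey body in a large enclosure, net radiated power = εσA(T⁴ − T_w⁴).
Steady state: P = εσA(T⁴ − T_w⁴) with A = 4πr² = 1.057 m².
T⁴ = P/(εσA) + T_w⁴ = 968/(0.80·5.67×10⁻⁸·1.057) + (219)⁴
    = 2.019×10¹⁰ + 2.300×10⁹ = 2.249×10¹⁰ K⁴.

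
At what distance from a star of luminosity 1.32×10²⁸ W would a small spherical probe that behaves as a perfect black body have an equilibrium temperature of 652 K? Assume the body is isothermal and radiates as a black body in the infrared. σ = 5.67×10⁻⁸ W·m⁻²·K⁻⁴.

For an isothermal black-emitting sphere, (1−a)S·πr² = σ·4πr²·T⁴ ⇒ S = 4σT⁴/(1−a).
S = 4·5.67×10⁻⁸·(652)⁴/1.00 = 40990 W/m².
Flux falls as S = L/(4πd²), so d = √(L/(4πS)) = √(1.32×10²⁸/(4π·40990)).

d ≈ 1.60×10¹¹ m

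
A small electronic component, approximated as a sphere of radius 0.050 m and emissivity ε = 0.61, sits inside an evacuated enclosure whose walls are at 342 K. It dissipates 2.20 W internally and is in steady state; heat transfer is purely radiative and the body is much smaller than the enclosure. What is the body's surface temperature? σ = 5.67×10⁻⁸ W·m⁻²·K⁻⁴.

T ≈ 354 K

For a small grey body in a large enclosure, net radiated power = εσA(T⁴ − T_w⁴).
Steady state: P = εσA(T⁴ − T_w⁴) with A = 4πr² = 0.03142 m².
T⁴ = P/(εσA) + T_w⁴ = 2.20/(0.61·5.67×10⁻⁸·0.03142) + (342)⁴
    = 2.025×10⁹ + 1.368×10¹⁰ = 1.571×10¹⁰ K⁴.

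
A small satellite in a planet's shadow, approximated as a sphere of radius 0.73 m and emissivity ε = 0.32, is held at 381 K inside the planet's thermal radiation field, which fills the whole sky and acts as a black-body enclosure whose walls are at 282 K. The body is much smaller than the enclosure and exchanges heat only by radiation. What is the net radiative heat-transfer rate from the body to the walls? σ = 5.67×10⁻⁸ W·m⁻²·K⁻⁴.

For a small grey body in a large enclosure: P_net = εσA(T_body⁴ − T_wall⁴).
A = 4πr² = 6.697 m²; T_body⁴ − T_wall⁴ = 2.107×10¹⁰ − 6.324×10⁹ = 1.475×10¹⁰ K⁴.
|P_net| = 0.32·5.67×10⁻⁸·6.697·1.475×10¹⁰.

P_net ≈ 1790 W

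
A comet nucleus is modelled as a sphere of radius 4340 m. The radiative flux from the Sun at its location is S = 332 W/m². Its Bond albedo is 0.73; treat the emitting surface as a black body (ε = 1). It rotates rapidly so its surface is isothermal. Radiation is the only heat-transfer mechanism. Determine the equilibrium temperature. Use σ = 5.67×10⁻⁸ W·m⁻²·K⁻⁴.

T ≈ 141 K

At equilibrium, absorbed power = emitted power.
Absorbing cross-section = πr² = 5.917×10⁷ m²; emitting surface = 4πr² = 2.367×10⁸ m² (ratio 4).
(1−a)S·A_cross = εσ·A_surf·T⁴  ⇒  T⁴ = (1−a)S/(4σ).
T⁴ = 0.270·332/(4·5.67×10⁻⁸) = 3.952×10⁸ K⁴.
T = (3.952×10⁸)^(1/4).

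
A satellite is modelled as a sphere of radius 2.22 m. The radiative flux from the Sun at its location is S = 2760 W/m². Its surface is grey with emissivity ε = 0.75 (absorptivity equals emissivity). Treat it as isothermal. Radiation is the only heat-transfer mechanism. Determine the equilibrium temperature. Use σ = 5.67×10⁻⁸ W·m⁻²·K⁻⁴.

At equilibrium, absorbed power = emitted power.
Absorbing cross-section = πr² = 15.48 m²; emitting surface = 4πr² = 61.93 m² (ratio 4).
εS·A_cross = εσ·A_surf·T⁴  ⇒  T⁴ = S/(4σ)   (ε cancels).
T⁴ = 2760/(4·5.67×10⁻⁸) = 1.217×10¹⁰ K⁴.
T = (1.217×10¹⁰)^(1/4).

T ≈ 332 K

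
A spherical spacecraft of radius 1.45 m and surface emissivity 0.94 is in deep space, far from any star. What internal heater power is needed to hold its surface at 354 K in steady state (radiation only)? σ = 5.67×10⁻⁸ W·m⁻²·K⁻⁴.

P = εσ·4πr²·T⁴.
4πr² = 26.42 m²; T⁴ = 1.570×10¹⁰ K⁴.
P = 0.94·5.67×10⁻⁸·26.42·1.570×10¹⁰.

P ≈ 22100 W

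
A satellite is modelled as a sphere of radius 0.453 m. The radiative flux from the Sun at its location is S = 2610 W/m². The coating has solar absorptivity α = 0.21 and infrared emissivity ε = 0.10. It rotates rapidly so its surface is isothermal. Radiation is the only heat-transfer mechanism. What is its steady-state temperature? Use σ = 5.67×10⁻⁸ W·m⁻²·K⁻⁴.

T ≈ 394 K

At equilibrium, absorbed power = emitted power.
Absorbing cross-section = πr² = 0.6447 m²; emitting surface = 4πr² = 2.579 m² (ratio 4).
αS·A_cross = εσ·A_surf·T⁴  ⇒  T⁴ = αS/(ε·4σ).
T⁴ = 0.210·2610/(0.10·4·5.67×10⁻⁸) = 2.417×10¹⁰ K⁴.
T = (2.417×10¹⁰)^(1/4).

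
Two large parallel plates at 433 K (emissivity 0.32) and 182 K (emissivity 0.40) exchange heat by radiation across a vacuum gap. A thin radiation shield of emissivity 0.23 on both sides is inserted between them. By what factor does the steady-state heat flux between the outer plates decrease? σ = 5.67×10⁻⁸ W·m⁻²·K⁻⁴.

factor ≈ 2.66

Without shield: q₀ = σΔ(T⁴)/(1/ε₁+1/ε₂−1) with denominator 4.625.
With shield the two gaps are in series; the resistances add: (1/ε₁+1/ε_s−1)+(1/ε_s+1/ε₂−1) = 6.473+5.848 = 12.32.
Heat-flux ratio q₀/q = 12.32/4.625.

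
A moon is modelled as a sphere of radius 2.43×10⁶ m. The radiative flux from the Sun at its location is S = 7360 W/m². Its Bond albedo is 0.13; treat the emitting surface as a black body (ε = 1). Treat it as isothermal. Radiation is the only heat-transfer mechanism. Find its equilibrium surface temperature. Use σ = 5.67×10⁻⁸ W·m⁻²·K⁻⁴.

T ≈ 410 K

At equilibrium, absorbed power = emitted power.
Absorbing cross-section = πr² = 1.855×10¹³ m²; emitting surface = 4πr² = 7.420×10¹³ m² (ratio 4).
(1−a)S·A_cross = εσ·A_surf·T⁴  ⇒  T⁴ = (1−a)S/(4σ).
T⁴ = 0.870·7360/(4·5.67×10⁻⁸) = 2.823×10¹⁰ K⁴.
T = (2.823×10¹⁰)^(1/4).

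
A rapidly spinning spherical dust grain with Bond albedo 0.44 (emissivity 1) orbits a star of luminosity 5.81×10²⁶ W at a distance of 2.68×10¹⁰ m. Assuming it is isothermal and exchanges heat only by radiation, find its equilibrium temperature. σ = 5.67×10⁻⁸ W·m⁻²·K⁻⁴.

T ≈ 631 K

First find the stellar flux at distance d: S = L/(4πd²) = 5.81×10²⁶/(4π·(2.68×10¹⁰)²) = 64370 W/m².
For an isothermal sphere, absorbed (1−a)S·πr² = emitted σ·4πr²·T⁴, so T⁴ = (1−a)S/(4σ).
T⁴ = 0.560·64370/(4·5.67×10⁻⁸) = 1.589×10¹¹ K⁴.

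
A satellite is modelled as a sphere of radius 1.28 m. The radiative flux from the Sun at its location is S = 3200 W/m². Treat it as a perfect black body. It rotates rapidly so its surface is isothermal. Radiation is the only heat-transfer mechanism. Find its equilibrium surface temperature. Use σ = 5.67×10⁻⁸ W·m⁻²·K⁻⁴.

T ≈ 345 K

At equilibrium, absorbed power = emitted power.
Absorbing cross-section = πr² = 5.147 m²; emitting surface = 4πr² = 20.59 m² (ratio 4).
S·A_cross = εσ·A_surf·T⁴  ⇒  T⁴ = S/(4σ).
T⁴ = 1.00·3200/(4·5.67×10⁻⁸) = 1.411×10¹⁰ K⁴.
T = (1.411×10¹⁰)^(1/4).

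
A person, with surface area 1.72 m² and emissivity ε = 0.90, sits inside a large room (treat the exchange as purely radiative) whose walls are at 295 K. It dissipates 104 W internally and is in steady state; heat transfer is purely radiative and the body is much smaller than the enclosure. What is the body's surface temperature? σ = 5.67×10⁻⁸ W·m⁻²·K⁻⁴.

T ≈ 306 K

For a small grey body in a large enclosure, net radiated power = εσA(T⁴ − T_w⁴).
Steady state: P = εσA(T⁴ − T_w⁴) with A = 1.72 m².
T⁴ = P/(εσA) + T_w⁴ = 104/(0.90·5.67×10⁻⁸·1.720) + (295)⁴
    = 1.185×10⁹ + 7.573×10⁹ = 8.758×10⁹ K⁴.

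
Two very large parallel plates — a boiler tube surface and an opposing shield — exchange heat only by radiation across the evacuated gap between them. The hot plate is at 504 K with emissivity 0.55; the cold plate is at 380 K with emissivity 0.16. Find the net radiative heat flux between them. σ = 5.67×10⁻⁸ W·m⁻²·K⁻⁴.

q ≈ 350 W/m²

For two infinite grey parallel plates, q = σ(T₁⁴ − T₂⁴)/(1/ε₁ + 1/ε₂ − 1).
T₁⁴ − T₂⁴ = 6.452×10¹⁰ − 2.085×10¹⁰ = 4.367×10¹⁰ K⁴.
1/ε₁ + 1/ε₂ − 1 = 1.818 + 6.250 − 1 = 7.068.
q = 5.67×10⁻⁸ × 4.367×10¹⁰ / 7.068.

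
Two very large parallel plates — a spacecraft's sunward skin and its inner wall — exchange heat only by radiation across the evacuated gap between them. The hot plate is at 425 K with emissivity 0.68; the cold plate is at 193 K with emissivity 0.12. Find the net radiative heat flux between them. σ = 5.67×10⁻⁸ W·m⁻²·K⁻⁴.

For two infinite grey parallel plates, q = σ(T₁⁴ − T₂⁴)/(1/ε₁ + 1/ε₂ − 1).
T₁⁴ − T₂⁴ = 3.263×10¹⁰ − 1.387×10⁹ = 3.124×10¹⁰ K⁴.
1/ε₁ + 1/ε₂ − 1 = 1.471 + 8.333 − 1 = 8.804.
q = 5.67×10⁻⁸ × 3.124×10¹⁰ / 8.804.

q ≈ 201 W/m²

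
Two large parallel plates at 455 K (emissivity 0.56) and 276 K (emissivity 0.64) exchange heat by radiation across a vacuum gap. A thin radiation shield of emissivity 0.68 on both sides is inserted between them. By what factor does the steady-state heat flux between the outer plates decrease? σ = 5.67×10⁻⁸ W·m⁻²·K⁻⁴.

Without shield: q₀ = σΔ(T⁴)/(1/ε₁+1/ε₂−1) with denominator 2.348.
With shield the two gaps are in series; the resistances add: (1/ε₁+1/ε_s−1)+(1/ε_s+1/ε₂−1) = 2.256+2.033 = 4.289.
Heat-flux ratio q₀/q = 4.289/2.348.

factor ≈ 1.83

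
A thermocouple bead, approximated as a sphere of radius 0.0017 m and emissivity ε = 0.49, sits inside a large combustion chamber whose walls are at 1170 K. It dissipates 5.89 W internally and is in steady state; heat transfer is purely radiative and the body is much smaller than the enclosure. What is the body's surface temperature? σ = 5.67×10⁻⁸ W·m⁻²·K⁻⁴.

T ≈ 1670 K

For a small grey body in a large enclosure, net radiated power = εσA(T⁴ − T_w⁴).
Steady state: P = εσA(T⁴ − T_w⁴) with A = 4πr² = 3.632×10⁻⁵ m².
T⁴ = P/(εσA) + T_w⁴ = 5.89/(0.49·5.67×10⁻⁸·3.632×10⁻⁵) + (1170)⁴
    = 5.838×10¹² + 1.874×10¹² = 7.711×10¹² K⁴.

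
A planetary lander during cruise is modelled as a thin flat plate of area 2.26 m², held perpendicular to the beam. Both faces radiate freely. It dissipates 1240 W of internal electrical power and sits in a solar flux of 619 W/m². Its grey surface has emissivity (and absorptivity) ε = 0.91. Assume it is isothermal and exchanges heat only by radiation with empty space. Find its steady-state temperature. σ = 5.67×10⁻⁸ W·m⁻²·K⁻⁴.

T ≈ 322 K

At steady state, absorbed solar power + internal power = radiated power.
Absorbed: α·S·A_cross = 0.91·619·2.260 = 1273 W (cross-section A).
Total input = 1273 + 1240 = 2513 W.
Radiated: εσ·A_surf·T⁴ with A_surf = 2A = 4.520 m².
T⁴ = 2513/(0.91·5.67×10⁻⁸·4.520) = 1.078×10¹⁰ K⁴.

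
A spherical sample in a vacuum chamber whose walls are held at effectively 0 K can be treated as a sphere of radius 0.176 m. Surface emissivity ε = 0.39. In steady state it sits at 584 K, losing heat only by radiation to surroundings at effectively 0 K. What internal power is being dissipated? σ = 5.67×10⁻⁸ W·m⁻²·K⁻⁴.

P ≈ 1000 W

Steady state: P = εσA T⁴.
A = 4πr² = 0.3893 m²; T⁴ = (584)⁴ = 1.163×10¹¹ K⁴.
P = 0.39 × 5.67×10⁻⁸ × 0.3893 × 1.163×10¹¹.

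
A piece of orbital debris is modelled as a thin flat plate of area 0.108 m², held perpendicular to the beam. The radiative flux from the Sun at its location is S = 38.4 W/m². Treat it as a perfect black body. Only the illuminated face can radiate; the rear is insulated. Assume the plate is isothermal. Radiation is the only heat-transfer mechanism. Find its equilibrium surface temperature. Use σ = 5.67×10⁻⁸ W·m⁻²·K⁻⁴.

T ≈ 161 K

At equilibrium, absorbed power = emitted power.
Absorbing cross-section = A = 0.1080 m²; emitting surface = A = 0.1080 m² (ratio 1).
S·A_cross = εσ·A_surf·T⁴  ⇒  T⁴ = S/(1σ).
T⁴ = 1.00·38.4/(1·5.67×10⁻⁸) = 6.772×10⁸ K⁴.
T = (6.772×10⁸)^(1/4).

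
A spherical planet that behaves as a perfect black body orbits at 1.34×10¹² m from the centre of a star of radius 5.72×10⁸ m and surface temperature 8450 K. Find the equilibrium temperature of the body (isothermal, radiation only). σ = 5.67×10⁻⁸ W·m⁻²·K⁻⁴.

T ≈ 123 K

The star's surface emits σT_*⁴; at distance d the flux is S = σT_*⁴(R_*/d)².
S = 5.67×10⁻⁸·(8450)⁴·(5.72×10⁸/1.34×10¹²)² = 52.67 W/m².
For an isothermal sphere T⁴ = (1−a)S/(4σ) = 2.322×10⁸ K⁴.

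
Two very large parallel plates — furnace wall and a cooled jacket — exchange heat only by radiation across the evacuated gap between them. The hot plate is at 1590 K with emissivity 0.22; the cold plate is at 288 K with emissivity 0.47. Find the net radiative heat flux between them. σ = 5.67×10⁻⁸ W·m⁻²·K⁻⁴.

q ≈ 63800 W/m²

For two infinite grey parallel plates, q = σ(T₁⁴ − T₂⁴)/(1/ε₁ + 1/ε₂ − 1).
T₁⁴ − T₂⁴ = 6.391×10¹² − 6.880×10⁹ = 6.384×10¹² K⁴.
1/ε₁ + 1/ε₂ − 1 = 4.545 + 2.128 − 1 = 5.673.
q = 5.67×10⁻⁸ × 6.384×10¹² / 5.673.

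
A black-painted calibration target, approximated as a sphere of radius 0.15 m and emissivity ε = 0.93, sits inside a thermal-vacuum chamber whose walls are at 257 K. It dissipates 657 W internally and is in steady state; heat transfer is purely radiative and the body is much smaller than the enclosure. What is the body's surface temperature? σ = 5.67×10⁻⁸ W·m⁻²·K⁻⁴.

For a small grey body in a large enclosure, net radiated power = εσA(T⁴ − T_w⁴).
Steady state: P = εσA(T⁴ − T_w⁴) with A = 4πr² = 0.2827 m².
T⁴ = P/(εσA) + T_w⁴ = 657/(0.93·5.67×10⁻⁸·0.2827) + (257)⁴
    = 4.407×10¹⁰ + 4.362×10⁹ = 4.843×10¹⁰ K⁴.

T ≈ 469 K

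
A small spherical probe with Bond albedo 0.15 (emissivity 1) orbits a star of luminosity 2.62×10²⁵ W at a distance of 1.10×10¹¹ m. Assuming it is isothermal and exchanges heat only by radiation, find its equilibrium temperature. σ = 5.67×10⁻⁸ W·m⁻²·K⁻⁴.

T ≈ 159 K

First find the stellar flux at distance d: S = L/(4πd²) = 2.62×10²⁵/(4π·(1.10×10¹¹)²) = 172.3 W/m².
For an isothermal sphere, absorbed (1−a)S·πr² = emitted σ·4πr²·T⁴, so T⁴ = (1−a)S/(4σ).
T⁴ = 0.850·172.3/(4·5.67×10⁻⁸) = 6.458×10⁸ K⁴.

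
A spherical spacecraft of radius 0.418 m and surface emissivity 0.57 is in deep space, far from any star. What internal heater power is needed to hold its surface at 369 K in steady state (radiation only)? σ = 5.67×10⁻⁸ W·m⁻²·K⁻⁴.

P = εσ·4πr²·T⁴.
4πr² = 2.196 m²; T⁴ = 1.854×10¹⁰ K⁴.
P = 0.57·5.67×10⁻⁸·2.196·1.854×10¹⁰.

P ≈ 1320 W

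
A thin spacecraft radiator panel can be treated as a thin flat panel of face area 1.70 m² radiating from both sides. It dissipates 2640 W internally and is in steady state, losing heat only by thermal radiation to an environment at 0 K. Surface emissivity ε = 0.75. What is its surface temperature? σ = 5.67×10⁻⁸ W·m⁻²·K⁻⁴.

Steady state: internal power = radiated power, P = εσA T⁴.
Radiating area A = 2·1.70 = 3.400 m².
T⁴ = P/(εσA) = 2640/(0.75·5.67×10⁻⁸·3.400) = 1.826×10¹⁰ K⁴.
T = (1.826×10¹⁰)^(1/4).

T ≈ 368 K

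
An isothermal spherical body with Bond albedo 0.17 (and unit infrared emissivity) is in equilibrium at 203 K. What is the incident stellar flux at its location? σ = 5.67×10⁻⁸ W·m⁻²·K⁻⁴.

(1−a)S·πr² = σ·4πr²·T⁴ ⇒ S = 4σT⁴/(1−a).
S = 4·5.67×10⁻⁸·1.698×10⁹/0.830.

S ≈ 464 W/m²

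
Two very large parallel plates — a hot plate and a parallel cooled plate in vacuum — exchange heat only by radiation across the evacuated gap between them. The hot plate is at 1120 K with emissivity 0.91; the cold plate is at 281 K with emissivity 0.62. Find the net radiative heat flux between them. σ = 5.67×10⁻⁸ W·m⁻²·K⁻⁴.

For two infinite grey parallel plates, q = σ(T₁⁴ − T₂⁴)/(1/ε₁ + 1/ε₂ − 1).
T₁⁴ − T₂⁴ = 1.574×10¹² − 6.235×10⁹ = 1.567×10¹² K⁴.
1/ε₁ + 1/ε₂ − 1 = 1.099 + 1.613 − 1 = 1.712.
q = 5.67×10⁻⁸ × 1.567×10¹² / 1.712.

q ≈ 51900 W/m²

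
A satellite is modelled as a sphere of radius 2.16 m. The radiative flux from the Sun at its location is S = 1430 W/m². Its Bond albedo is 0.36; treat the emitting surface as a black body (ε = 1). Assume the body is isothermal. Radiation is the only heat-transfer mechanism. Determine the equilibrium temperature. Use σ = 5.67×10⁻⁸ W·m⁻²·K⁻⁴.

At equilibrium, absorbed power = emitted power.
Absorbing cross-section = πr² = 14.66 m²; emitting surface = 4πr² = 58.63 m² (ratio 4).
(1−a)S·A_cross = εσ·A_surf·T⁴  ⇒  T⁴ = (1−a)S/(4σ).
T⁴ = 0.640·1430/(4·5.67×10⁻⁸) = 4.035×10⁹ K⁴.
T = (4.035×10⁹)^(1/4).

T ≈ 252 K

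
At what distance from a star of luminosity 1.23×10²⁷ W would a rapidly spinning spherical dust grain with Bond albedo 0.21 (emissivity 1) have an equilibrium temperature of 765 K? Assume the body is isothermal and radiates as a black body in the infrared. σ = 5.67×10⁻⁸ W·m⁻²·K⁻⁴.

d ≈ 3.16×10¹⁰ m

For an isothermal black-emitting sphere, (1−a)S·πr² = σ·4πr²·T⁴ ⇒ S = 4σT⁴/(1−a).
S = 4·5.67×10⁻⁸·(765)⁴/0.790 = 98320 W/m².
Flux falls as S = L/(4πd²), so d = √(L/(4πS)) = √(1.23×10²⁷/(4π·98320)).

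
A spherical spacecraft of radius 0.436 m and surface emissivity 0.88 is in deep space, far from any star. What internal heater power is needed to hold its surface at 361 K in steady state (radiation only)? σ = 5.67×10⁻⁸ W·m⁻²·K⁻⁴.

P ≈ 2020 W

P = εσ·4πr²·T⁴.
4πr² = 2.389 m²; T⁴ = 1.698×10¹⁰ K⁴.
P = 0.88·5.67×10⁻⁸·2.389·1.698×10¹⁰.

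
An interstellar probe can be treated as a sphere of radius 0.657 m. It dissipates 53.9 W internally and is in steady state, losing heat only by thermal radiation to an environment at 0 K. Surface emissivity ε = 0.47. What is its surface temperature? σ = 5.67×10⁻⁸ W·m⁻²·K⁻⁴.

T ≈ 139 K

Steady state: internal power = radiated power, P = εσA T⁴.
Radiating area A = 4πr² = 5.424 m².
T⁴ = P/(εσA) = 53.9/(0.47·5.67×10⁻⁸·5.424) = 3.729×10⁸ K⁴.
T = (3.729×10⁸)^(1/4).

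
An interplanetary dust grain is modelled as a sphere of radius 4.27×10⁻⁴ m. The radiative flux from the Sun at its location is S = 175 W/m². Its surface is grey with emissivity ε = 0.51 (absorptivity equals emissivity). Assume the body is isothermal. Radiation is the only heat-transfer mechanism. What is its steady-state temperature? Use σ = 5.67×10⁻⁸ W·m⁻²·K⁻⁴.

T ≈ 167 K

At equilibrium, absorbed power = emitted power.
Absorbing cross-section = πr² = 5.728×10⁻⁷ m²; emitting surface = 4πr² = 2.291×10⁻⁶ m² (ratio 4).
εS·A_cross = εσ·A_surf·T⁴  ⇒  T⁴ = S/(4σ)   (ε cancels).
T⁴ = 175/(4·5.67×10⁻⁸) = 7.716×10⁸ K⁴.
T = (7.716×10⁸)^(1/4).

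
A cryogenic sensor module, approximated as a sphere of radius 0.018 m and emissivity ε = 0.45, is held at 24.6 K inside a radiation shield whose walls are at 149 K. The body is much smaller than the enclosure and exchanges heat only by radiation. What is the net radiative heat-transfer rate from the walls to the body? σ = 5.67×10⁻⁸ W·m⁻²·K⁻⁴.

For a small grey body in a large enclosure: P_net = εσA(T_body⁴ − T_wall⁴).
A = 4πr² = 0.004072 m²; T_body⁴ − T_wall⁴ = 3.662×10⁵ − 4.929×10⁸ = -4.925×10⁸ K⁴.
|P_net| = 0.45·5.67×10⁻⁸·0.004072·4.925×10⁸.

P_net ≈ 0.0512 W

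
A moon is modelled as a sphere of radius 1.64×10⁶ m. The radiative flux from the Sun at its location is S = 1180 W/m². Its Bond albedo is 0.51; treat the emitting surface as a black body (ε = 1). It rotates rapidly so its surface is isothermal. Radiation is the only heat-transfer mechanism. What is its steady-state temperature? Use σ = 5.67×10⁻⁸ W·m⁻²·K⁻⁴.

At equilibrium, absorbed power = emitted power.
Absorbing cross-section = πr² = 8.450×10¹² m²; emitting surface = 4πr² = 3.380×10¹³ m² (ratio 4).
(1−a)S·A_cross = εσ·A_surf·T⁴  ⇒  T⁴ = (1−a)S/(4σ).
T⁴ = 0.490·1180/(4·5.67×10⁻⁸) = 2.549×10⁹ K⁴.
T = (2.549×10⁹)^(1/4).

T ≈ 225 K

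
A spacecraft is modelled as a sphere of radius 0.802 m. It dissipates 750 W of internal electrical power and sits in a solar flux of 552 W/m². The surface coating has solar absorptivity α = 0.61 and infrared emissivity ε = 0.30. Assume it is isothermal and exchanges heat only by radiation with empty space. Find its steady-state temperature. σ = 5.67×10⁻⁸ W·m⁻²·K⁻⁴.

At steady state, absorbed solar power + internal power = radiated power.
Absorbed: α·S·A_cross = 0.61·552·2.021 = 680.4 W (cross-section πr²).
Total input = 680.4 + 750 = 1430 W.
Radiated: εσ·A_surf·T⁴ with A_surf = 4πr² = 8.083 m².
T⁴ = 1430/(0.30·5.67×10⁻⁸·8.083) = 1.040×10¹⁰ K⁴.

T ≈ 319 K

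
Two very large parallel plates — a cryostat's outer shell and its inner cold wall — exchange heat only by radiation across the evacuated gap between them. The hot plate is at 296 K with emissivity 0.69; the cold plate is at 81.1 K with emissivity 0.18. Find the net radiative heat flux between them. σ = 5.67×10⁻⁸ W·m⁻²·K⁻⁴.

For two infinite grey parallel plates, q = σ(T₁⁴ − T₂⁴)/(1/ε₁ + 1/ε₂ − 1).
T₁⁴ − T₂⁴ = 7.677×10⁹ − 4.326×10⁷ = 7.633×10⁹ K⁴.
1/ε₁ + 1/ε₂ − 1 = 1.449 + 5.556 − 1 = 6.005.
q = 5.67×10⁻⁸ × 7.633×10⁹ / 6.005.

q ≈ 72.1 W/m²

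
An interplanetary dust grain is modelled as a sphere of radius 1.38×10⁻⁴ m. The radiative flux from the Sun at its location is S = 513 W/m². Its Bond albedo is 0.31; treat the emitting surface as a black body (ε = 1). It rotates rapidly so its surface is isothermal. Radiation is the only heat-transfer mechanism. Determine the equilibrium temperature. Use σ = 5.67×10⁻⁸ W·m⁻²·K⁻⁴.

T ≈ 199 K

At equilibrium, absorbed power = emitted power.
Absorbing cross-section = πr² = 5.983×10⁻⁸ m²; emitting surface = 4πr² = 2.393×10⁻⁷ m² (ratio 4).
(1−a)S·A_cross = εσ·A_surf·T⁴  ⇒  T⁴ = (1−a)S/(4σ).
T⁴ = 0.690·513/(4·5.67×10⁻⁸) = 1.561×10⁹ K⁴.
T = (1.561×10⁹)^(1/4).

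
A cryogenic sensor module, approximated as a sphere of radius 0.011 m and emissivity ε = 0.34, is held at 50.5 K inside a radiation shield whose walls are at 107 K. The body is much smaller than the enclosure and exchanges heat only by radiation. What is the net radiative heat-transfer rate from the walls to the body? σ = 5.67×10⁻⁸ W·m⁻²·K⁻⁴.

For a small grey body in a large enclosure: P_net = εσA(T_body⁴ − T_wall⁴).
A = 4πr² = 0.001521 m²; T_body⁴ − T_wall⁴ = 6.504×10⁶ − 1.311×10⁸ = -1.246×10⁸ K⁴.
|P_net| = 0.34·5.67×10⁻⁸·0.001521·1.246×10⁸.

P_net ≈ 0.00365 W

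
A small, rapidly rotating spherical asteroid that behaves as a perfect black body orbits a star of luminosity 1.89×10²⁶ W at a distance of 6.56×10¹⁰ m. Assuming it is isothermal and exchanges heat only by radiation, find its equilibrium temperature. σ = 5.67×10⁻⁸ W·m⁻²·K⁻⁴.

T ≈ 352 K

First find the stellar flux at distance d: S = L/(4πd²) = 1.89×10²⁶/(4π·(6.56×10¹⁰)²) = 3495 W/m².
For an isothermal sphere, absorbed (1−a)S·πr² = emitted σ·4πr²·T⁴, so T⁴ = (1−a)S/(4σ).
T⁴ = 1.00·3495/(4·5.67×10⁻⁸) = 1.541×10¹⁰ K⁴.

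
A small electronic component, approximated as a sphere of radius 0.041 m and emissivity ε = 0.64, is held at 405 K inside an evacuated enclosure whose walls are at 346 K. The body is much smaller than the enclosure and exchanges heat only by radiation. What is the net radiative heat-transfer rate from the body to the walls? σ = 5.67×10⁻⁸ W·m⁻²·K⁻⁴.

P_net ≈ 9.64 W

For a small grey body in a large enclosure: P_net = εσA(T_body⁴ − T_wall⁴).
A = 4πr² = 0.02112 m²; T_body⁴ − T_wall⁴ = 2.690×10¹⁰ − 1.433×10¹⁰ = 1.257×10¹⁰ K⁴.
|P_net| = 0.64·5.67×10⁻⁸·0.02112·1.257×10¹⁰.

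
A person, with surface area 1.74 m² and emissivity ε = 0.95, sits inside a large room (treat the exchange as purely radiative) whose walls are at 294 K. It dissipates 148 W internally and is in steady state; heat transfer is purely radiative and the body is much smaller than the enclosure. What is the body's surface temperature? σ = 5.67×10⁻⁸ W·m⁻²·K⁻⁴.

T ≈ 308 K

For a small grey body in a large enclosure, net radiated power = εσA(T⁴ − T_w⁴).
Steady state: P = εσA(T⁴ − T_w⁴) with A = 1.74 m².
T⁴ = P/(εσA) + T_w⁴ = 148/(0.95·5.67×10⁻⁸·1.740) + (294)⁴
    = 1.579×10⁹ + 7.471×10⁹ = 9.050×10⁹ K⁴.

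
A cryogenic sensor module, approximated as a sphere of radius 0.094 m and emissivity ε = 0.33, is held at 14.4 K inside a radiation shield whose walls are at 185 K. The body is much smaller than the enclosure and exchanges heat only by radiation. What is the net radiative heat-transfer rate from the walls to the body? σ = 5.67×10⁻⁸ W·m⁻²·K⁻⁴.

For a small grey body in a large enclosure: P_net = εσA(T_body⁴ − T_wall⁴).
A = 4πr² = 0.1110 m²; T_body⁴ − T_wall⁴ = 43000 − 1.171×10⁹ = -1.171×10⁹ K⁴.
|P_net| = 0.33·5.67×10⁻⁸·0.1110·1.171×10⁹.

P_net ≈ 2.43 W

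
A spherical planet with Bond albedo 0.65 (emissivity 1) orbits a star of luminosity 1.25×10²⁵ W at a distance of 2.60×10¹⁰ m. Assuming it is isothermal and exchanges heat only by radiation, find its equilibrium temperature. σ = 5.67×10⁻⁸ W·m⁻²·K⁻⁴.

First find the stellar flux at distance d: S = L/(4πd²) = 1.25×10²⁵/(4π·(2.60×10¹⁰)²) = 1471 W/m².
For an isothermal sphere, absorbed (1−a)S·πr² = emitted σ·4πr²·T⁴, so T⁴ = (1−a)S/(4σ).
T⁴ = 0.350·1471/(4·5.67×10⁻⁸) = 2.271×10⁹ K⁴.

T ≈ 218 K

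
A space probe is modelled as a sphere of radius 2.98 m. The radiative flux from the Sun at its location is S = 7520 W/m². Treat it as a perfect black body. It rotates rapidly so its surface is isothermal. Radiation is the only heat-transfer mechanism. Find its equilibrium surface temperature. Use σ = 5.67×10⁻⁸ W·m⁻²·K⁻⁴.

At equilibrium, absorbed power = emitted power.
Absorbing cross-section = πr² = 27.90 m²; emitting surface = 4πr² = 111.6 m² (ratio 4).
S·A_cross = εσ·A_surf·T⁴  ⇒  T⁴ = S/(4σ).
T⁴ = 1.00·7520/(4·5.67×10⁻⁸) = 3.316×10¹⁰ K⁴.
T = (3.316×10¹⁰)^(1/4).

T ≈ 427 K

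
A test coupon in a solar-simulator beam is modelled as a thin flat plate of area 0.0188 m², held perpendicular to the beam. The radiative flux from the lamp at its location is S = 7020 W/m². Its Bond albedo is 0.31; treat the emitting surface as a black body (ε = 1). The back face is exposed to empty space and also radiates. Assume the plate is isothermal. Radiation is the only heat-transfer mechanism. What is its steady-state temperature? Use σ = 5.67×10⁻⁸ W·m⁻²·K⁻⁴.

At equilibrium, absorbed power = emitted power.
Absorbing cross-section = A = 0.01880 m²; emitting surface = 2A = 0.03760 m² (ratio 2).
(1−a)S·A_cross = εσ·A_surf·T⁴  ⇒  T⁴ = (1−a)S/(2σ).
T⁴ = 0.690·7020/(2·5.67×10⁻⁸) = 4.271×10¹⁰ K⁴.
T = (4.271×10¹⁰)^(1/4).

T ≈ 455 K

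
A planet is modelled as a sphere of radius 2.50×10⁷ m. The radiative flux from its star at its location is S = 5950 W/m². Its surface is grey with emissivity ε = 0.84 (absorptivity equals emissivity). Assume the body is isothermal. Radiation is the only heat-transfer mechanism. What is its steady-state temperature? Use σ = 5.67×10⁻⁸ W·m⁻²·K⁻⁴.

At equilibrium, absorbed power = emitted power.
Absorbing cross-section = πr² = 1.963×10¹⁵ m²; emitting surface = 4πr² = 7.854×10¹⁵ m² (ratio 4).
εS·A_cross = εσ·A_surf·T⁴  ⇒  T⁴ = S/(4σ)   (ε cancels).
T⁴ = 5950/(4·5.67×10⁻⁸) = 2.623×10¹⁰ K⁴.
T = (2.623×10¹⁰)^(1/4).

T ≈ 402 K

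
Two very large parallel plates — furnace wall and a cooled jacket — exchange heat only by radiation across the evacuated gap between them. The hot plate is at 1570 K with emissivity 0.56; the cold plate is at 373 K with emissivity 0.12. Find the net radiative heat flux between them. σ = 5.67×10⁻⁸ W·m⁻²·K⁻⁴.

For two infinite grey parallel plates, q = σ(T₁⁴ − T₂⁴)/(1/ε₁ + 1/ε₂ − 1).
T₁⁴ − T₂⁴ = 6.076×10¹² − 1.936×10¹⁰ = 6.056×10¹² K⁴.
1/ε₁ + 1/ε₂ − 1 = 1.786 + 8.333 − 1 = 9.119.
q = 5.67×10⁻⁸ × 6.056×10¹² / 9.119.

q ≈ 37700 W/m²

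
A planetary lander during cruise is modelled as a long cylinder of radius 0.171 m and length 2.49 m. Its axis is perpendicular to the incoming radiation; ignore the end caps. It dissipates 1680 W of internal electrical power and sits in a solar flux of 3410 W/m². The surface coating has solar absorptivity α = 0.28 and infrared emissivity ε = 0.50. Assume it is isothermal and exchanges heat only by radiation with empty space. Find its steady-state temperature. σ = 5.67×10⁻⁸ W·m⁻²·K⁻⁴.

T ≈ 426 K

At steady state, absorbed solar power + internal power = radiated power.
Absorbed: α·S·A_cross = 0.28·3410·0.8516 = 813.1 W (cross-section 2rL).
Total input = 813.1 + 1680 = 2493 W.
Radiated: εσ·A_surf·T⁴ with A_surf = 2πrL = 2.675 m².
T⁴ = 2493/(0.50·5.67×10⁻⁸·2.675) = 3.287×10¹⁰ K⁴.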